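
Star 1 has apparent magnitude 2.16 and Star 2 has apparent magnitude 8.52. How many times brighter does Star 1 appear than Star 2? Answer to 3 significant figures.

350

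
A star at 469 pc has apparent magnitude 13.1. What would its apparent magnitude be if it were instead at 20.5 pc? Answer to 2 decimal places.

Flux ∝ 1/d², so Δm = 5 log₁₀(d₂/d₁) = 5 log₁₀(20.5/469) = -6.797
m₂ = m₁ + Δm = 13.1 + (-6.797) = 6.303

m ≈ 6.30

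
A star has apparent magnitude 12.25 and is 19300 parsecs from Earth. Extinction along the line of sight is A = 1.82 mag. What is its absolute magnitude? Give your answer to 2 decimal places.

M ≈ -6.00

5 log₁₀(d/10 pc) = 5 log₁₀(19300) − 5 = 16.428
M = m − 5 log₁₀(d/10) − A = 12.25 − 16.428 − 1.82 = -5.998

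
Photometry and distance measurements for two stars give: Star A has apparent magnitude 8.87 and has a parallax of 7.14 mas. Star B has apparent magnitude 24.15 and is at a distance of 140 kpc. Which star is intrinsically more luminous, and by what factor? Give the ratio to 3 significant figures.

Star A: p = 7.14 mas = 7.14×10^-3″ → d = 1/p = 140.1 pc
Star A: M = m − 5 log₁₀ d + 5 = 8.87 − 5·2.1463 + 5 = 3.138
Star B: d = 140 kpc = 140000 pc
Star B: M = m − 5 log₁₀ d + 5 = 24.15 − 5·5.1461 + 5 = 3.419
ΔM = M_A − M_B = 3.138 − (3.419) = -0.281; smaller M is more luminous → Star A.
L ratio = 10^(0.4 |ΔM|) = 10^0.112 = 1.295

Star A is more luminous, by a factor of 1.30.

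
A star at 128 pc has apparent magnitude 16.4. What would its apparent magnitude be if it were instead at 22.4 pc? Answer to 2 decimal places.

Flux ∝ 1/d², so Δm = 5 log₁₀(d₂/d₁) = 5 log₁₀(22.4/128) = -3.785
m₂ = m₁ + Δm = 16.4 + (-3.785) = 12.615

m ≈ 12.62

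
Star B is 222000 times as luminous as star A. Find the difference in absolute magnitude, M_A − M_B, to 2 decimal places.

Pogson: ΔM = −2.5 log₁₀(ratio) = −2.5 log₁₀(222000) = −2.5 × 5.3464 = -13.366
Star B is brighter so has the smaller magnitude: M_A − M_B is positive.

M_A − M_B ≈ 13.37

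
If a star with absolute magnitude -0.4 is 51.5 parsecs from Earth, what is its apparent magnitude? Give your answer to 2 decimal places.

m ≈ 3.16

m = M + 5 log₁₀ d − 5 = -0.4 + 5·1.7118 − 5 = 3.159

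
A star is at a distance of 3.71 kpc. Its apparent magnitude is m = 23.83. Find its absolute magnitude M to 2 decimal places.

d = 3.71 kpc = 3710 pc
5 log₁₀(d/10 pc) = 5 log₁₀(3710) − 5 = 12.847
M = m − 5 log₁₀(d/10) = 23.83 − 12.847 = 10.983

M ≈ 10.98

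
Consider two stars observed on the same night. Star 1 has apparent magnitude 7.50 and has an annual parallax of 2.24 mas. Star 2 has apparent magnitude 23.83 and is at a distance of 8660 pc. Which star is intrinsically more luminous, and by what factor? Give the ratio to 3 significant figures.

Star 1: p = 2.24 mas = 2.24×10^-3″ → d = 1/p = 446.4 pc
Star 1: M = m − 5 log₁₀ d + 5 = 7.50 − 5·2.6498 + 5 = -0.749
Star 2: M = m − 5 log₁₀ d + 5 = 23.83 − 5·3.9375 + 5 = 9.142
ΔM = M_1 − M_2 = -0.749 − (9.142) = -9.891; smaller M is more luminous → Star 1.
L ratio = 10^(0.4 |ΔM|) = 10^3.956 = 9046

Star 1 is more luminous, by a factor of 9050.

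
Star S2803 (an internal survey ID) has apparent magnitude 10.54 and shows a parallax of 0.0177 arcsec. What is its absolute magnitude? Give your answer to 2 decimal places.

d = 1/p = 1/0.0177″ = 56.50 pc
5 log₁₀(d/10 pc) = 5 log₁₀(56.50) − 5 = 3.760
M = m − 5 log₁₀(d/10) = 10.54 − 3.760 = 6.780

M ≈ 6.78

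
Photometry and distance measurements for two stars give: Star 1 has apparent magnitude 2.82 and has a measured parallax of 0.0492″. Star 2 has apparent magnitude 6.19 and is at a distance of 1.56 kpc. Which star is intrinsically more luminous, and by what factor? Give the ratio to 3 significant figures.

Star 2 is more luminous, by a factor of 264.

Star 1: d = 1/p = 1/0.0492″ = 20.33 pc
Star 1: M = m − 5 log₁₀ d + 5 = 2.82 − 5·1.3080 + 5 = 1.280
Star 2: d = 1.56 kpc = 1560 pc
Star 2: M = m − 5 log₁₀ d + 5 = 6.19 − 5·3.1931 + 5 = -4.776
ΔM = M_1 − M_2 = 1.280 − (-4.776) = 6.055; smaller M is more luminous → Star 2.
L ratio = 10^(0.4 |ΔM|) = 10^2.422 = 264.4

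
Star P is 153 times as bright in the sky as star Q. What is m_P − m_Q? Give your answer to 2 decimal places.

m_P − m_Q ≈ -5.46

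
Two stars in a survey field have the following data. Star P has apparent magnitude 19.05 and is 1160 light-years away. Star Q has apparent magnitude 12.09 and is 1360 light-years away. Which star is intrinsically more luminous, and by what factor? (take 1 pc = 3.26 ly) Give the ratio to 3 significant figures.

Star Q is more luminous, by a factor of 836.

Star P: d = 1160 ly / 3.26 = 355.8 pc
Star P: M = m − 5 log₁₀ d + 5 = 19.05 − 5·2.5512 + 5 = 11.294
Star Q: d = 1360 ly / 3.26 = 417.2 pc
Star Q: M = m − 5 log₁₀ d + 5 = 12.09 − 5·2.6203 + 5 = 3.988
ΔM = M_P − M_Q = 11.294 − (3.988) = 7.305; smaller M is more luminous → Star Q.
L ratio = 10^(0.4 |ΔM|) = 10^2.922 = 835.9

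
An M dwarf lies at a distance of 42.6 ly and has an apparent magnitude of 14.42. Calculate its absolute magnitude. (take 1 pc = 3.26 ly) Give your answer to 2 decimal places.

d = 42.6 ly / 3.26 = 13.07 pc
5 log₁₀(d/10 pc) = 5 log₁₀(13.07) − 5 = 0.581
M = m − 5 log₁₀(d/10) = 14.42 − 0.581 = 13.839

M ≈ 13.84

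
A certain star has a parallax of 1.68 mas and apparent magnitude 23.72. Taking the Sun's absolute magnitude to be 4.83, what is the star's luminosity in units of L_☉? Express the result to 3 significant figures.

d = 1/p = 1000/1.68 mas = 595.2 pc
M = m − 5 log₁₀ d + 5 = 23.72 − 5·2.7747 + 5 = 14.847
M − M_☉ = 14.847 − 4.83 = 10.017
L/L_☉ = 10^(−0.4 × 10.017) = 9.849×10^-5

L/L_☉ ≈ 9.85×10^-5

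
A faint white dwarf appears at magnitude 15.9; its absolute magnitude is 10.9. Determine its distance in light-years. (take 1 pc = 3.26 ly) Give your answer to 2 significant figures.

Distance modulus: m − M = 15.9 − (10.9) = 5.000
m − M = 5 log₁₀ d − 5
log₁₀ d = (m − M)/5 + 1 = 2.0000
d = 10^2.0000 = 100.0 pc
= 326.0 ly

d ≈ 330 ly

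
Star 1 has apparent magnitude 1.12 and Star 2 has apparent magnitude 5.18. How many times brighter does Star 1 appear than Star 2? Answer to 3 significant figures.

Δm = 1.12 − (5.18) = -4.06
Flux ratio = 10^(−0.4 Δm) = 10^(−0.4 × -4.06) = 10^1.624 = 42.07

42.1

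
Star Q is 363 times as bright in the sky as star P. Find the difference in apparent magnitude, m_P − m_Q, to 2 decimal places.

m_P − m_Q ≈ 6.40

Pogson: Δm = −2.5 log₁₀(ratio) = −2.5 log₁₀(363) = −2.5 × 2.5599 = -6.400
Star Q is brighter so has the smaller magnitude: m_P − m_Q is positive.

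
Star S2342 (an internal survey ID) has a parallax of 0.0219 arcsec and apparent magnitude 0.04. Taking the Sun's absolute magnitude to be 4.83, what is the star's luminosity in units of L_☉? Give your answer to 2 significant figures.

L/L_☉ ≈ 1700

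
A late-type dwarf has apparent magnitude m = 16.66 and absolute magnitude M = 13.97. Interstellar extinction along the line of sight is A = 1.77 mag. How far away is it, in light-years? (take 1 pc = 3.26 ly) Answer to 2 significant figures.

m − M = 5 log₁₀(d/10 pc) + A  ⇒  16.66 − (13.97) − 1.77 = 5 log₁₀(d/10)
0.920 = 5 log₁₀(d/10)
log₁₀ d = (m − M − A)/5 + 1 = 1.1840
d = 10^1.1840 = 15.28 pc
= 49.80 ly

d ≈ 50 ly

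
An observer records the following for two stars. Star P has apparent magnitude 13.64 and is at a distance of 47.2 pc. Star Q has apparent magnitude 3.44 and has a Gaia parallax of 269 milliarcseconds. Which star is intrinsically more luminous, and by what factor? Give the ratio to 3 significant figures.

Star P: M = m − 5 log₁₀ d + 5 = 13.64 − 5·1.6739 + 5 = 10.270
Star Q: p = 269 mas = 0.269″ → d = 1/p = 3.717 pc
Star Q: M = m − 5 log₁₀ d + 5 = 3.44 − 5·0.5702 + 5 = 5.589
ΔM = M_P − M_Q = 10.270 − (5.589) = 4.682; smaller M is more luminous → Star Q.
L ratio = 10^(0.4 |ΔM|) = 10^1.873 = 74.58

Star Q is more luminous, by a factor of 74.6.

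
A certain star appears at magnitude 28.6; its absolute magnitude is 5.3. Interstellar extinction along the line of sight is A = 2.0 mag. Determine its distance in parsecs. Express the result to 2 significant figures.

m − M = 5 log₁₀(d/10 pc) + A  ⇒  28.6 − (5.3) − 2.0 = 5 log₁₀(d/10)
21.300 = 5 log₁₀(d/10)
log₁₀ d = (m − M − A)/5 + 1 = 5.2600
d = 10^5.2600 = 182000 pc

d ≈ 180000 pc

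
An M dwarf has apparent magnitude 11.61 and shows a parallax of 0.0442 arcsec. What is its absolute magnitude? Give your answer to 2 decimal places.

M ≈ 9.84

d = 1/p = 1/0.0442″ = 22.62 pc
5 log₁₀(d/10 pc) = 5 log₁₀(22.62) − 5 = 1.773
M = m − 5 log₁₀(d/10) = 11.61 − 1.773 = 9.837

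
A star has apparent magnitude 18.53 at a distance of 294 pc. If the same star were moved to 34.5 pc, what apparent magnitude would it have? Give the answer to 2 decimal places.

m ≈ 13.88

Flux ∝ 1/d², so Δm = 5 log₁₀(d₂/d₁) = 5 log₁₀(34.5/294) = -4.653
m₂ = m₁ + Δm = 18.53 + (-4.653) = 13.877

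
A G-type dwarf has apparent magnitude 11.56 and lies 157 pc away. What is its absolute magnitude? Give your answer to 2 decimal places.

5 log₁₀(d/10 pc) = 5 log₁₀(157.0) − 5 = 5.979
M = m − 5 log₁₀(d/10) = 11.56 − 5.979 = 5.581

M ≈ 5.58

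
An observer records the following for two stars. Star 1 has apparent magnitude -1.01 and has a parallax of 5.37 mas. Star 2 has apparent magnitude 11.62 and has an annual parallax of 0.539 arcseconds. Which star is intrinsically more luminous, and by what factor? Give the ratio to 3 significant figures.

Star 1: p = 5.37 mas = 5.37×10^-3″ → d = 1/p = 186.2 pc
Star 1: M = m − 5 log₁₀ d + 5 = -1.01 − 5·2.2700 + 5 = -7.360
Star 2: d = 1/p = 1/0.539″ = 1.855 pc
Star 2: M = m − 5 log₁₀ d + 5 = 11.62 − 5·0.2684 + 5 = 15.278
ΔM = M_1 − M_2 = -7.360 − (15.278) = -22.638; smaller M is more luminous → Star 1.
L ratio = 10^(0.4 |ΔM|) = 10^9.055 = 1.136×10^9

Star 1 is more luminous, by a factor of 1.14×10^9.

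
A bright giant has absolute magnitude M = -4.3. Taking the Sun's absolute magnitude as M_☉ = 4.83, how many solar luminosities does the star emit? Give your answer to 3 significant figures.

L/L_☉ ≈ 4490

M − M_☉ = -4.3 − 4.83 = -9.130
L/L_☉ = 10^(−0.4 (M − M_☉)) = 10^3.652 = 4487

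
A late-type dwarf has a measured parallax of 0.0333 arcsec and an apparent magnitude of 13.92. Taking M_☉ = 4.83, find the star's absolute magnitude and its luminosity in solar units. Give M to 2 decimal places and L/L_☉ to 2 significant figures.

d = 1/p = 1/0.0333″ = 30.03 pc
M = m − 5 log₁₀ d + 5 = 13.92 − 5·1.4776 + 5 = 11.532
M − M_☉ = 11.532 − 4.83 = 6.702
L/L_☉ = 10^(−0.4 × 6.702) = 2.085×10^-3

M ≈ 11.53; L/L_☉ ≈ 2.1×10^-3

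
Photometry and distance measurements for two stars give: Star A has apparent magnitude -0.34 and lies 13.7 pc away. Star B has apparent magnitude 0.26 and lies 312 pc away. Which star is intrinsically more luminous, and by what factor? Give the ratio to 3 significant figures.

Star B is more luminous, by a factor of 298.

Star A: M = m − 5 log₁₀ d + 5 = -0.34 − 5·1.1367 + 5 = -1.024
Star B: M = m − 5 log₁₀ d + 5 = 0.26 − 5·2.4942 + 5 = -7.211
ΔM = M_A − M_B = -1.024 − (-7.211) = 6.187; smaller M is more luminous → Star B.
L ratio = 10^(0.4 |ΔM|) = 10^2.475 = 298.4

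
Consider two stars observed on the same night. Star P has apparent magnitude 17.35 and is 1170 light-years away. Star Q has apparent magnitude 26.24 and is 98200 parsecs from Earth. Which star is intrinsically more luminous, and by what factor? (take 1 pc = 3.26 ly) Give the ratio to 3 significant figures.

Star P: d = 1170 ly / 3.26 = 358.9 pc
Star P: M = m − 5 log₁₀ d + 5 = 17.35 − 5·2.5550 + 5 = 9.575
Star Q: M = m − 5 log₁₀ d + 5 = 26.24 − 5·4.9921 + 5 = 6.279
ΔM = M_P − M_Q = 9.575 − (6.279) = 3.296; smaller M is more luminous → Star Q.
L ratio = 10^(0.4 |ΔM|) = 10^1.318 = 20.81

Star Q is more luminous, by a factor of 20.8.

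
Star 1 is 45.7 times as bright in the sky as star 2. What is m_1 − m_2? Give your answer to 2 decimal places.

m_1 − m_2 ≈ -4.15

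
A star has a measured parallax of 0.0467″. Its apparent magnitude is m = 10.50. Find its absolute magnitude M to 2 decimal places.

d = 1/p = 1/0.0467″ = 21.41 pc
5 log₁₀(d/10 pc) = 5 log₁₀(21.41) − 5 = 1.653
M = m − 5 log₁₀(d/10) = 10.50 − 1.653 = 8.847

M ≈ 8.85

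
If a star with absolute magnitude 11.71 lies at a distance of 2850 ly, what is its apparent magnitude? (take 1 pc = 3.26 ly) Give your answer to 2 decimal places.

d = 2850 ly / 3.26 = 874.2 pc
m = M + 5 log₁₀ d − 5 = 11.71 + 5·2.9416 − 5 = 21.418

m ≈ 21.42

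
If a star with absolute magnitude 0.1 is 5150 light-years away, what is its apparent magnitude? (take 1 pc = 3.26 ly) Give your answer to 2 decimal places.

m ≈ 11.09

d = 5150 ly / 3.26 = 1580 pc
m = M + 5 log₁₀ d − 5 = 0.1 + 5·3.1986 − 5 = 11.093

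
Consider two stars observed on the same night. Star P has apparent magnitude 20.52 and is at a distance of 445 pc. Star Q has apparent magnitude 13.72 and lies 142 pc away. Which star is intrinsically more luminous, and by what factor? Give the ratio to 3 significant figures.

Star P: M = m − 5 log₁₀ d + 5 = 20.52 − 5·2.6484 + 5 = 12.278
Star Q: M = m − 5 log₁₀ d + 5 = 13.72 − 5·2.1523 + 5 = 7.959
ΔM = M_P − M_Q = 12.278 − (7.959) = 4.320; smaller M is more luminous → Star Q.
L ratio = 10^(0.4 |ΔM|) = 10^1.728 = 53.44

Star Q is more luminous, by a factor of 53.4.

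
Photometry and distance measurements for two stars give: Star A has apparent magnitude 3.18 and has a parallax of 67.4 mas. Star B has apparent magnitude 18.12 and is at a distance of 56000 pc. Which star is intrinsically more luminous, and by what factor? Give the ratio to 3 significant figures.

Star B is more luminous, by a factor of 15.1.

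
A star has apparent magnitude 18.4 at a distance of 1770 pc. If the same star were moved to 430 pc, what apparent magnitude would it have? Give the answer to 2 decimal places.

Flux ∝ 1/d², so Δm = 5 log₁₀(d₂/d₁) = 5 log₁₀(430/1770) = -3.073
m₂ = m₁ + Δm = 18.4 + (-3.073) = 15.327

m ≈ 15.33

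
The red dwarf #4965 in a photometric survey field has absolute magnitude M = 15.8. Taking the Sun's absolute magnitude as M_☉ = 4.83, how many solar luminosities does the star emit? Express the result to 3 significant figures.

L/L_☉ ≈ 4.09×10^-5

M − M_☉ = 15.8 − 4.83 = 10.970
L/L_☉ = 10^(−0.4 (M − M_☉)) = 10^-4.388 = 4.093×10^-5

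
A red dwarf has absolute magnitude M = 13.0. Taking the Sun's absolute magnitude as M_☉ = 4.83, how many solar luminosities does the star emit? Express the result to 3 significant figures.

L/L_☉ ≈ 5.40×10^-4

M − M_☉ = 13.0 − 4.83 = 8.170
L/L_☉ = 10^(−0.4 (M − M_☉)) = 10^-3.268 = 5.395×10^-4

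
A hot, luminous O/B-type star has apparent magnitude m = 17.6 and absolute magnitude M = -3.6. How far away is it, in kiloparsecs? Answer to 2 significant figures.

Distance modulus: m − M = 17.6 − (-3.6) = 21.200
m − M = 5 log₁₀ d − 5
log₁₀ d = (m − M)/5 + 1 = 5.2400
d = 10^5.2400 = 173800 pc
= 173.8 kpc

d ≈ 170 kpc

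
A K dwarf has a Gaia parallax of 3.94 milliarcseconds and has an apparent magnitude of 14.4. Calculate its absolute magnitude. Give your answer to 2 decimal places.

p = 3.94 mas = 3.94×10^-3″ → d = 1/p = 253.8 pc
5 log₁₀(d/10 pc) = 5 log₁₀(253.8) − 5 = 7.023
M = m − 5 log₁₀(d/10) = 14.4 − 7.023 = 7.377

M ≈ 7.38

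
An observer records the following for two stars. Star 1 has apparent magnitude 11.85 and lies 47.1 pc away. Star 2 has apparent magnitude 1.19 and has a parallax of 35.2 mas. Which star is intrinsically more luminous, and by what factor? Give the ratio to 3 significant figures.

Star 2 is more luminous, by a factor of 6680.

Star 1: M = m − 5 log₁₀ d + 5 = 11.85 − 5·1.6730 + 5 = 8.485
Star 2: p = 35.2 mas = 0.0352″ → d = 1/p = 28.41 pc
Star 2: M = m − 5 log₁₀ d + 5 = 1.19 − 5·1.4535 + 5 = -1.077
ΔM = M_1 − M_2 = 8.485 − (-1.077) = 9.562; smaller M is more luminous → Star 2.
L ratio = 10^(0.4 |ΔM|) = 10^3.825 = 6681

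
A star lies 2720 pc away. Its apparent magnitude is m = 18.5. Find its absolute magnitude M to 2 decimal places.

5 log₁₀(d/10 pc) = 5 log₁₀(2720) − 5 = 12.173
M = m − 5 log₁₀(d/10) = 18.5 − 12.173 = 6.327

M ≈ 6.33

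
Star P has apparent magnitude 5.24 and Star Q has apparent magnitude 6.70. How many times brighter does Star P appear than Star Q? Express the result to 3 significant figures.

Δm = 5.24 − (6.70) = -1.46
Flux ratio = 10^(−0.4 Δm) = 10^(−0.4 × -1.46) = 10^0.584 = 3.837

3.84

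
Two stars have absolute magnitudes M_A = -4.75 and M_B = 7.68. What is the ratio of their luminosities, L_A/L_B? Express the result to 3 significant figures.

ΔM = M_A − M_B = -12.43
L_A/L_B = 10^(−0.4 ΔM) = 10^4.972 = 93760

L_A/L_B ≈ 93800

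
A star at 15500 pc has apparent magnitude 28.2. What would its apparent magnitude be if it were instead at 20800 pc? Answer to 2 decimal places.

m ≈ 28.84

Flux ∝ 1/d², so Δm = 5 log₁₀(d₂/d₁) = 5 log₁₀(20800/15500) = 0.639
m₂ = m₁ + Δm = 28.2 + (0.639) = 28.839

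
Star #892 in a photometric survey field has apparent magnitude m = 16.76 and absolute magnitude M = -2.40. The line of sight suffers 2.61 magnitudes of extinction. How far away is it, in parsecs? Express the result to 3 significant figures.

m − M = 5 log₁₀(d/10 pc) + A  ⇒  16.76 − (-2.40) − 2.61 = 5 log₁₀(d/10)
16.550 = 5 log₁₀(d/10)
log₁₀ d = (m − M − A)/5 + 1 = 4.3100
d = 10^4.3100 = 20420 pc

d ≈ 20400 pc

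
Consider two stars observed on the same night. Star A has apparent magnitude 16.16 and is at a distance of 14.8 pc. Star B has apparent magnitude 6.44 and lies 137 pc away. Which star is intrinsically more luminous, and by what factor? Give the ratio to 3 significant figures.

Star A: M = m − 5 log₁₀ d + 5 = 16.16 − 5·1.1703 + 5 = 15.309
Star B: M = m − 5 log₁₀ d + 5 = 6.44 − 5·2.1367 + 5 = 0.756
ΔM = M_A − M_B = 15.309 − (0.756) = 14.552; smaller M is more luminous → Star B.
L ratio = 10^(0.4 |ΔM|) = 10^5.821 = 662100

Star B is more luminous, by a factor of 662000.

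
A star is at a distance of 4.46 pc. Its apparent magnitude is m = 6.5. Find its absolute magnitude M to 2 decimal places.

M ≈ 8.25

5 log₁₀(d/10 pc) = 5 log₁₀(4.460) − 5 = -1.753
M = m − 5 log₁₀(d/10) = 6.5 + 1.753 = 8.253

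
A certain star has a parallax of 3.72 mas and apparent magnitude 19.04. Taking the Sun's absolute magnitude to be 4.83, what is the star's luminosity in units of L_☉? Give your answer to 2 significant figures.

d = 1/p = 1000/3.72 mas = 268.8 pc
M = m − 5 log₁₀ d + 5 = 19.04 − 5·2.4295 + 5 = 11.893
M − M_☉ = 11.893 − 4.83 = 7.063
L/L_☉ = 10^(−0.4 × 7.063) = 1.496×10^-3

L/L_☉ ≈ 1.5×10^-3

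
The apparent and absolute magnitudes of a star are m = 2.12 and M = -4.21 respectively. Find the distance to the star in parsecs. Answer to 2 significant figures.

d ≈ 180 pc

Distance modulus: m − M = 2.12 − (-4.21) = 6.330
m − M = 5 log₁₀ d − 5
log₁₀ d = (m − M)/5 + 1 = 2.2660
d = 10^2.2660 = 184.5 pc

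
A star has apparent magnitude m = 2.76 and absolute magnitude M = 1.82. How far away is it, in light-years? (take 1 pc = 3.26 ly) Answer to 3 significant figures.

d ≈ 50.3 ly

μ = m − M = 0.940
m − M = 5 log₁₀ d − 5
log₁₀ d = (m − M)/5 + 1 = 1.1880
d = 10^1.1880 = 15.42 pc
= 50.26 ly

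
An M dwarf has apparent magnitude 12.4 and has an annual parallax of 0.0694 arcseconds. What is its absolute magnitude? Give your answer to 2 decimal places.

M ≈ 11.61

d = 1/p = 1/0.0694″ = 14.41 pc
5 log₁₀(d/10 pc) = 5 log₁₀(14.41) − 5 = 0.793
M = m − 5 log₁₀(d/10) = 12.4 − 0.793 = 11.607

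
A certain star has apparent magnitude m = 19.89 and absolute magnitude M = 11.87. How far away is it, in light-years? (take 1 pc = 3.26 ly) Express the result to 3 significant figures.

μ = m − M = 8.020
m − M = 5 log₁₀ d − 5
log₁₀ d = (m − M)/5 + 1 = 2.6040
d = 10^2.6040 = 401.8 pc
= 1310 ly

d ≈ 1310 ly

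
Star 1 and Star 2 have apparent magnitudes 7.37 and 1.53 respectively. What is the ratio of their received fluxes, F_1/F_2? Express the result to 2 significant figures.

Δm = 7.37 − (1.53) = 5.84
Flux ratio = 10^(−0.4 Δm) = 10^(−0.4 × 5.84) = 10^-2.336 = 4.613×10^-3

F_1/F_2 ≈ 4.6×10^-3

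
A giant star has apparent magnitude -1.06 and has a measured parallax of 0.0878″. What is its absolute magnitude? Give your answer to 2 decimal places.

M ≈ -1.34

d = 1/p = 1/0.0878″ = 11.39 pc
5 log₁₀(d/10 pc) = 5 log₁₀(11.39) − 5 = 0.283
M = m − 5 log₁₀(d/10) = -1.06 − 0.283 = -1.343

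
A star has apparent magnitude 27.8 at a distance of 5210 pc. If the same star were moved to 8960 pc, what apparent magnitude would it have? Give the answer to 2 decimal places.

m ≈ 28.98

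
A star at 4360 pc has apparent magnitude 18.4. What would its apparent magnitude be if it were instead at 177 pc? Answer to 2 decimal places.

m ≈ 11.44

Flux ∝ 1/d², so Δm = 5 log₁₀(d₂/d₁) = 5 log₁₀(177/4360) = -6.958
m₂ = m₁ + Δm = 18.4 + (-6.958) = 11.442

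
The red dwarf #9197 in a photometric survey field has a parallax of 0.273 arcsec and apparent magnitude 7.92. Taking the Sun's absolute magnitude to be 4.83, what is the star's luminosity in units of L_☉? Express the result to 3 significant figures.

L/L_☉ ≈ 7.79×10^-3

d = 1/p = 1/0.273″ = 3.663 pc
M = m − 5 log₁₀ d + 5 = 7.92 − 5·0.5638 + 5 = 10.101
M − M_☉ = 10.101 − 4.83 = 5.271
L/L_☉ = 10^(−0.4 × 5.271) = 7.792×10^-3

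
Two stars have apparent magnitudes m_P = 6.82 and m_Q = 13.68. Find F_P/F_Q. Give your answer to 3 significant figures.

F_P/F_Q ≈ 555

Magnitude difference = -6.86
Flux ratio = 10^(−0.4 Δm) = 10^(−0.4 × -6.86) = 10^2.744 = 554.6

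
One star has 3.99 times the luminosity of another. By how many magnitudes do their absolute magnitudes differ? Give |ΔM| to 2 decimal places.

Pogson: ΔM = −2.5 log₁₀(ratio) = −2.5 log₁₀(3.99) = −2.5 × 0.6010 = -1.502

|ΔM| ≈ 1.50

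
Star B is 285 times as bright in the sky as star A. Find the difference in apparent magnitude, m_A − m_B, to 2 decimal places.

Pogson: Δm = −2.5 log₁₀(ratio) = −2.5 log₁₀(285) = −2.5 × 2.4548 = -6.137
Star B is brighter so has the smaller magnitude: m_A − m_B is positive.

m_A − m_B ≈ 6.14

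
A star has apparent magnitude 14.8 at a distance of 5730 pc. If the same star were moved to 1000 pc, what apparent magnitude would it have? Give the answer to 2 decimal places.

Flux ∝ 1/d², so Δm = 5 log₁₀(d₂/d₁) = 5 log₁₀(1000/5730) = -3.791
m₂ = m₁ + Δm = 14.8 + (-3.791) = 11.009

m ≈ 11.01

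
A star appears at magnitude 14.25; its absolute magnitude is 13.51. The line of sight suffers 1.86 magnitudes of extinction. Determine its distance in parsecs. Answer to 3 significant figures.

m − M = 5 log₁₀(d/10 pc) + A  ⇒  14.25 − (13.51) − 1.86 = 5 log₁₀(d/10)
-1.120 = 5 log₁₀(d/10)
log₁₀ d = (m − M − A)/5 + 1 = 0.7760
d = 10^0.7760 = 5.970 pc

d ≈ 5.97 pc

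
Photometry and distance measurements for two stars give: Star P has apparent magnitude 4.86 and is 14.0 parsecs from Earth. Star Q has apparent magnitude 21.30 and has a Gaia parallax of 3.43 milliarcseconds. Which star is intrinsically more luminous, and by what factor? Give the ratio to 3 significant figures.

Star P is more luminous, by a factor of 8690.

Star P: M = m − 5 log₁₀ d + 5 = 4.86 − 5·1.1461 + 5 = 4.129
Star Q: p = 3.43 mas = 3.43×10^-3″ → d = 1/p = 291.5 pc
Star Q: M = m − 5 log₁₀ d + 5 = 21.30 − 5·2.4647 + 5 = 13.976
ΔM = M_P − M_Q = 4.129 − (13.976) = -9.847; smaller M is more luminous → Star P.
L ratio = 10^(0.4 |ΔM|) = 10^3.939 = 8686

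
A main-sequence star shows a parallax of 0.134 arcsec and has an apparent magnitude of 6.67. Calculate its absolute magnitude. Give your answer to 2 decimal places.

M ≈ 7.31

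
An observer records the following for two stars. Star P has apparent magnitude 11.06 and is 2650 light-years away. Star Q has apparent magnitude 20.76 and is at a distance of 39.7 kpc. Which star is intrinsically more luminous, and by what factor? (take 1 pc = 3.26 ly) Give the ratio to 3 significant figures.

Star P: d = 2650 ly / 3.26 = 812.9 pc
Star P: M = m − 5 log₁₀ d + 5 = 11.06 − 5·2.9100 + 5 = 1.510
Star Q: d = 39.7 kpc = 39700 pc
Star Q: M = m − 5 log₁₀ d + 5 = 20.76 − 5·4.5988 + 5 = 2.766
ΔM = M_P − M_Q = 1.510 − (2.766) = -1.256; smaller M is more luminous → Star P.
L ratio = 10^(0.4 |ΔM|) = 10^0.502 = 3.180

Star P is more luminous, by a factor of 3.18.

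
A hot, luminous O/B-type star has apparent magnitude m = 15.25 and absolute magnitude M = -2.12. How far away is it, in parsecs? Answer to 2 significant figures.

d ≈ 30000 pc

Distance modulus: m − M = 15.25 − (-2.12) = 17.370
m − M = 5 log₁₀ d − 5
log₁₀ d = (m − M)/5 + 1 = 4.4740
d = 10^4.4740 = 29790 pc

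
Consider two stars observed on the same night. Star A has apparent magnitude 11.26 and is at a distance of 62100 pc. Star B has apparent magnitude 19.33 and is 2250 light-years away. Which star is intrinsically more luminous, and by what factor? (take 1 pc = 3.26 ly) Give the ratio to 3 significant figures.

Star A: M = m − 5 log₁₀ d + 5 = 11.26 − 5·4.7931 + 5 = -7.705
Star B: d = 2250 ly / 3.26 = 690.2 pc
Star B: M = m − 5 log₁₀ d + 5 = 19.33 − 5·2.8390 + 5 = 10.135
ΔM = M_A − M_B = -7.705 − (10.135) = -17.841; smaller M is more luminous → Star A.
L ratio = 10^(0.4 |ΔM|) = 10^7.136 = 1.369×10^7

Star A is more luminous, by a factor of 1.37×10^7.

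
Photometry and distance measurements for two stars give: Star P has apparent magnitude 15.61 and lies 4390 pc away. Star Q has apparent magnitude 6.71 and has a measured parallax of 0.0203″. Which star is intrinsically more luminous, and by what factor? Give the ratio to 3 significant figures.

Star P: M = m − 5 log₁₀ d + 5 = 15.61 − 5·3.6425 + 5 = 2.398
Star Q: d = 1/p = 1/0.0203″ = 49.26 pc
Star Q: M = m − 5 log₁₀ d + 5 = 6.71 − 5·1.6925 + 5 = 3.247
ΔM = M_P − M_Q = 2.398 − (3.247) = -0.850; smaller M is more luminous → Star P.
L ratio = 10^(0.4 |ΔM|) = 10^0.340 = 2.187

Star P is more luminous, by a factor of 2.19.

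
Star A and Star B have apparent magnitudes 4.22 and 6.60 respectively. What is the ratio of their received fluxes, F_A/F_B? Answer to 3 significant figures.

F_A/F_B ≈ 8.95

Magnitude difference = -2.38
Flux ratio = 10^(−0.4 Δm) = 10^(−0.4 × -2.38) = 10^0.952 = 8.954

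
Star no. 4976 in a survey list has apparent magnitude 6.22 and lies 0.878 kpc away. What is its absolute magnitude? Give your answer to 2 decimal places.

d = 0.878 kpc = 878.0 pc
5 log₁₀(d/10 pc) = 5 log₁₀(878.0) − 5 = 9.717
M = m − 5 log₁₀(d/10) = 6.22 − 9.717 = -3.497

M ≈ -3.50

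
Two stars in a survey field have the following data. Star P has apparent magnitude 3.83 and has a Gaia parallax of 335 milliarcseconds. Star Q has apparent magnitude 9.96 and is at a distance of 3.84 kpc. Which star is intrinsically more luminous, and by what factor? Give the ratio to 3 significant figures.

Star P: p = 335 mas = 0.335″ → d = 1/p = 2.985 pc
Star P: M = m − 5 log₁₀ d + 5 = 3.83 − 5·0.4750 + 5 = 6.455
Star Q: d = 3.84 kpc = 3840 pc
Star Q: M = m − 5 log₁₀ d + 5 = 9.96 − 5·3.5843 + 5 = -2.962
ΔM = M_P − M_Q = 6.455 − (-2.962) = 9.417; smaller M is more luminous → Star Q.
L ratio = 10^(0.4 |ΔM|) = 10^3.767 = 5845

Star Q is more luminous, by a factor of 5840.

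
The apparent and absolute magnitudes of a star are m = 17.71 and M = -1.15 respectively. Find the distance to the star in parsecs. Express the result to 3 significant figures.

μ = m − M = 18.860
m − M = 5 log₁₀ d − 5
log₁₀ d = (m − M)/5 + 1 = 4.7720
d = 10^4.7720 = 59160 pc

d ≈ 59200 pc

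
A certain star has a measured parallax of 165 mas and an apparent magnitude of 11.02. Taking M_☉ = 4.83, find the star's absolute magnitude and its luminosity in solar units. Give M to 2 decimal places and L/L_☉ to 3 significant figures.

M ≈ 12.11; L/L_☉ ≈ 1.23×10^-3

d = 1/p = 1000/165 mas = 6.061 pc
M = m − 5 log₁₀ d + 5 = 11.02 − 5·0.7825 + 5 = 12.107
M − M_☉ = 12.107 − 4.83 = 7.277
L/L_☉ = 10^(−0.4 × 7.277) = 1.228×10^-3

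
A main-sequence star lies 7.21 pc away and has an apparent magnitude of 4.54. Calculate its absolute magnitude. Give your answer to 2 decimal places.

M ≈ 5.25

5 log₁₀(d/10 pc) = 5 log₁₀(7.210) − 5 = -0.710
M = m − 5 log₁₀(d/10) = 4.54 + 0.710 = 5.250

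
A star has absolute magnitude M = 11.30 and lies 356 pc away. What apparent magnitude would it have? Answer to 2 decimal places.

m = M + 5 log₁₀ d − 5 = 11.30 + 5·2.5514 − 5 = 19.057

m ≈ 19.06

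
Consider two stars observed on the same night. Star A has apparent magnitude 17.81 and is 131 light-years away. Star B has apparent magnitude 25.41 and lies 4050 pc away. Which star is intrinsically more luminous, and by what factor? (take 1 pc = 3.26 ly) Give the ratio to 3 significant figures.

Star B is more luminous, by a factor of 9.26.

Star A: d = 131 ly / 3.26 = 40.18 pc
Star A: M = m − 5 log₁₀ d + 5 = 17.81 − 5·1.6041 + 5 = 14.790
Star B: M = m − 5 log₁₀ d + 5 = 25.41 − 5·3.6075 + 5 = 12.373
ΔM = M_A − M_B = 14.790 − (12.373) = 2.417; smaller M is more luminous → Star B.
L ratio = 10^(0.4 |ΔM|) = 10^0.967 = 9.264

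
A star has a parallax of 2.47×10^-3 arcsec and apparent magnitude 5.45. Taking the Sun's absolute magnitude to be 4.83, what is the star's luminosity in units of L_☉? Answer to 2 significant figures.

L/L_☉ ≈ 930

d = 1/p = 1/2.47×10^-3″ = 404.9 pc
M = m − 5 log₁₀ d + 5 = 5.45 − 5·2.6073 + 5 = -2.587
M − M_☉ = -2.587 − 4.83 = -7.417
L/L_☉ = 10^(−0.4 × -7.417) = 926.0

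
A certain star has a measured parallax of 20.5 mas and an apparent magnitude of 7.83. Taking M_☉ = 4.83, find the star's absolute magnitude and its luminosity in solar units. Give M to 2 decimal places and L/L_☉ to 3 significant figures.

M ≈ 4.39; L/L_☉ ≈ 1.50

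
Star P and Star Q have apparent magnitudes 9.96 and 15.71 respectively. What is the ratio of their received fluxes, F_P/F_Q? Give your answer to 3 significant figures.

F_P/F_Q ≈ 200

Magnitude difference = -5.75
Flux ratio = 10^(−0.4 Δm) = 10^(−0.4 × -5.75) = 10^2.300 = 199.5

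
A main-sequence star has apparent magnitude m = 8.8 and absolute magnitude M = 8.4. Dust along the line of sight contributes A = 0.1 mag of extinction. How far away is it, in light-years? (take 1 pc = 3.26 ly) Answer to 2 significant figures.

m − M = 5 log₁₀(d/10 pc) + A  ⇒  8.8 − (8.4) − 0.1 = 5 log₁₀(d/10)
0.300 = 5 log₁₀(d/10)
log₁₀ d = (m − M − A)/5 + 1 = 1.0600
d = 10^1.0600 = 11.48 pc
= 37.43 ly

d ≈ 37 ly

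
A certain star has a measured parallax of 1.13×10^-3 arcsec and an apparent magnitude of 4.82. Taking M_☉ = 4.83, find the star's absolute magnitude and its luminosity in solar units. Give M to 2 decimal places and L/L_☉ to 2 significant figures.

M ≈ -4.91; L/L_☉ ≈ 7900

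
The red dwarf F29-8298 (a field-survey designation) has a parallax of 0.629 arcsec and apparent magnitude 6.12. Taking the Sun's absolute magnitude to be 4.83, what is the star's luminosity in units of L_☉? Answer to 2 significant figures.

d = 1/p = 1/0.629″ = 1.590 pc
M = m − 5 log₁₀ d + 5 = 6.12 − 5·0.2013 + 5 = 10.113
M − M_☉ = 10.113 − 4.83 = 5.283
L/L_☉ = 10^(−0.4 × 5.283) = 7.704×10^-3

L/L_☉ ≈ 7.7×10^-3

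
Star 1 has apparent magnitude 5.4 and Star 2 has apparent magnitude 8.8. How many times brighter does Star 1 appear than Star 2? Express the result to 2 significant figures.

Δm = 5.4 − (8.8) = -3.4
Flux ratio = 10^(−0.4 Δm) = 10^(−0.4 × -3.4) = 10^1.360 = 22.91

23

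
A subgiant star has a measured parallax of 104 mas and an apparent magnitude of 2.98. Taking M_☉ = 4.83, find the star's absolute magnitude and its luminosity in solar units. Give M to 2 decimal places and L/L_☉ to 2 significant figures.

d = 1/p = 1000/104 mas = 9.615 pc
M = m − 5 log₁₀ d + 5 = 2.98 − 5·0.9830 + 5 = 3.065
M − M_☉ = 3.065 − 4.83 = -1.765
L/L_☉ = 10^(−0.4 × -1.765) = 5.081

M ≈ 3.07; L/L_☉ ≈ 5.1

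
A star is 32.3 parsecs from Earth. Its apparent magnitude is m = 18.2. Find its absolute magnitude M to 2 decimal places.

M ≈ 15.65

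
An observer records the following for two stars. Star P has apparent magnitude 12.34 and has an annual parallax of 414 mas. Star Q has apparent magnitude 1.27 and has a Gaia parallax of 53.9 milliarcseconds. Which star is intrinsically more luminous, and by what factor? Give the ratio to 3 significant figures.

Star Q is more luminous, by a factor of 1.58×10^6.

Star P: p = 414 mas = 0.414″ → d = 1/p = 2.415 pc
Star P: M = m − 5 log₁₀ d + 5 = 12.34 − 5·0.3830 + 5 = 15.425
Star Q: p = 53.9 mas = 0.0539″ → d = 1/p = 18.55 pc
Star Q: M = m − 5 log₁₀ d + 5 = 1.27 − 5·1.2684 + 5 = -0.072
ΔM = M_P − M_Q = 15.425 − (-0.072) = 15.497; smaller M is more luminous → Star Q.
L ratio = 10^(0.4 |ΔM|) = 10^6.199 = 1.581×10^6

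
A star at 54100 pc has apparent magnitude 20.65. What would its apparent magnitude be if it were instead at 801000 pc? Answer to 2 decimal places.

Flux ∝ 1/d², so Δm = 5 log₁₀(d₂/d₁) = 5 log₁₀(801000/54100) = 5.852
m₂ = m₁ + Δm = 20.65 + (5.852) = 26.502

m ≈ 26.50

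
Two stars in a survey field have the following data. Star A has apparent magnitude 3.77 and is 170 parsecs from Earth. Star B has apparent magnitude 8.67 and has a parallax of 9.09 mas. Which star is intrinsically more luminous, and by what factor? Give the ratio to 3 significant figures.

Star A: M = m − 5 log₁₀ d + 5 = 3.77 − 5·2.2304 + 5 = -2.382
Star B: p = 9.09 mas = 9.09×10^-3″ → d = 1/p = 110.0 pc
Star B: M = m − 5 log₁₀ d + 5 = 8.67 − 5·2.0414 + 5 = 3.463
ΔM = M_A − M_B = -2.382 − (3.463) = -5.845; smaller M is more luminous → Star A.
L ratio = 10^(0.4 |ΔM|) = 10^2.338 = 217.8

Star A is more luminous, by a factor of 218.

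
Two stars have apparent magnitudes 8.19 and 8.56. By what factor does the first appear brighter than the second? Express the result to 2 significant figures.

1.4

Δm = 8.19 − (8.56) = -0.37
Flux ratio = 10^(−0.4 Δm) = 10^(−0.4 × -0.37) = 10^0.148 = 1.406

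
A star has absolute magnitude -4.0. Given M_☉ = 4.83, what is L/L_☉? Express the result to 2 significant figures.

L/L_☉ ≈ 3400

M − M_☉ = -4.0 − 4.83 = -8.830
L/L_☉ = 10^(−0.4 (M − M_☉)) = 10^3.532 = 3404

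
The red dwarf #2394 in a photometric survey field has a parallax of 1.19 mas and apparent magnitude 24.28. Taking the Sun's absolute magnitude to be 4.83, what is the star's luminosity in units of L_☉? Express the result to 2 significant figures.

L/L_☉ ≈ 1.2×10^-4

d = 1/p = 1000/1.19 mas = 840.3 pc
M = m − 5 log₁₀ d + 5 = 24.28 − 5·2.9245 + 5 = 14.658
M − M_☉ = 14.658 − 4.83 = 9.828
L/L_☉ = 10^(−0.4 × 9.828) = 1.172×10^-4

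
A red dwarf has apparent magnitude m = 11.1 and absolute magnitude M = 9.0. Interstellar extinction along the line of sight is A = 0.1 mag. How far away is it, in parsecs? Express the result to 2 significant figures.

m − M = 5 log₁₀(d/10 pc) + A  ⇒  11.1 − (9.0) − 0.1 = 5 log₁₀(d/10)
2.000 = 5 log₁₀(d/10)
log₁₀ d = (m − M − A)/5 + 1 = 1.4000
d = 10^1.4000 = 25.12 pc

d ≈ 25 pc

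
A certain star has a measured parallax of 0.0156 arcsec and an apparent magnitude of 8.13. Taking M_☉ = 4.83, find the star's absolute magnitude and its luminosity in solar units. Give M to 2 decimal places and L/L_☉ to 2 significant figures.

d = 1/p = 1/0.0156″ = 64.10 pc
M = m − 5 log₁₀ d + 5 = 8.13 − 5·1.8069 + 5 = 4.096
M − M_☉ = 4.096 − 4.83 = -0.734
L/L_☉ = 10^(−0.4 × -0.734) = 1.967

M ≈ 4.10; L/L_☉ ≈ 2.0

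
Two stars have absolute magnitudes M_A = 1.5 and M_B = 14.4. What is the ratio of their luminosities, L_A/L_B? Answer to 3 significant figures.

ΔM = M_A − M_B = -12.9
L_A/L_B = 10^(−0.4 ΔM) = 10^5.160 = 144500

L_A/L_B ≈ 145000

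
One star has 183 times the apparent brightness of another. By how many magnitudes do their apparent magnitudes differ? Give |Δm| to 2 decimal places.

|Δm| ≈ 5.66

Pogson: Δm = −2.5 log₁₀(ratio) = −2.5 log₁₀(183) = −2.5 × 2.2625 = -5.656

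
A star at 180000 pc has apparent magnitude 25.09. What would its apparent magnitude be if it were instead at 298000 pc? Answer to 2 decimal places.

Flux ∝ 1/d², so Δm = 5 log₁₀(d₂/d₁) = 5 log₁₀(298000/180000) = 1.095
m₂ = m₁ + Δm = 25.09 + (1.095) = 26.185

m ≈ 26.18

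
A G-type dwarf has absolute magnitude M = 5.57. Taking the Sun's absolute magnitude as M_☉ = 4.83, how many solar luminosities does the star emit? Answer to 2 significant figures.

L/L_☉ ≈ 0.51

M − M_☉ = 5.57 − 4.83 = 0.740
L/L_☉ = 10^(−0.4 (M − M_☉)) = 10^-0.296 = 0.5058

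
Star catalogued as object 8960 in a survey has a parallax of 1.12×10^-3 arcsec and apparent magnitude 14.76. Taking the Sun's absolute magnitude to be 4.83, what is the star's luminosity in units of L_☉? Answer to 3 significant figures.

d = 1/p = 1/1.12×10^-3″ = 892.9 pc
M = m − 5 log₁₀ d + 5 = 14.76 − 5·2.9508 + 5 = 5.006
M − M_☉ = 5.006 − 4.83 = 0.176
L/L_☉ = 10^(−0.4 × 0.176) = 0.8503

L/L_☉ ≈ 0.850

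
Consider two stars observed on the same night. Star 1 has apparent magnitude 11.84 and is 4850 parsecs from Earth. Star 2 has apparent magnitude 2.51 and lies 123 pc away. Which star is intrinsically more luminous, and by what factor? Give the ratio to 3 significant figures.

Star 2 is more luminous, by a factor of 3.47.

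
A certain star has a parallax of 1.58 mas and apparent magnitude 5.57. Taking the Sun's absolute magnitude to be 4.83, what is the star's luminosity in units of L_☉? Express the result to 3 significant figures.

d = 1/p = 1000/1.58 mas = 632.9 pc
M = m − 5 log₁₀ d + 5 = 5.57 − 5·2.8013 + 5 = -3.437
M − M_☉ = -3.437 − 4.83 = -8.267
L/L_☉ = 10^(−0.4 × -8.267) = 2026

L/L_☉ ≈ 2030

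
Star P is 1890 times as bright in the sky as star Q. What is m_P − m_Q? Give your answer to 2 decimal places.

m_P − m_Q ≈ -8.19

Pogson: Δm = −2.5 log₁₀(ratio) = −2.5 log₁₀(1890) = −2.5 × 3.2765 = -8.191
Star P is brighter, so it has the smaller magnitude: the difference is negative.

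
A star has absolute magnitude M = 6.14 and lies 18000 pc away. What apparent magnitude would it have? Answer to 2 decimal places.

m ≈ 22.42

m = M + 5 log₁₀ d − 5 = 6.14 + 5·4.2553 − 5 = 22.416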